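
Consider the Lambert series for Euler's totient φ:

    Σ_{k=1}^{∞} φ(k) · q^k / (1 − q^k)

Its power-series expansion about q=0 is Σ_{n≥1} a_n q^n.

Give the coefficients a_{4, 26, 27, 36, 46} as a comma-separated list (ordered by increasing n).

n=4: 4·1 2·2 1·4  φ→[2+1+1]=4
[q^26] φ(1)=1,φ(2)=1,φ(13)=12,φ(26)=12 ⇒ 26
d|27:{1,3,9,27}  Σφ=1+2+6+18=27
q^36  k|36↦φ(k): 36:12 18:6 12:4 9:6 6:2 4:2 3:2 2:1 1:1  a_36=36
d|46:{46,23,2,1}  Σφ=22+22+1+1=46

4, 26, 27, 36, 46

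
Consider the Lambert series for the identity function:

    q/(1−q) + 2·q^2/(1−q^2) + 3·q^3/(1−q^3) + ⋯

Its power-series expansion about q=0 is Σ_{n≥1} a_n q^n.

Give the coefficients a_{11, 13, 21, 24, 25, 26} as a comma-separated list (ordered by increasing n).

d|11:{1,11}  Σf=1+11=12
[q^13] f(13)=13,f(1)=1 ⇒ 14
q^21  k|21↦f(k): 21:21 7:7 3:3 1:1  a_21=32
n=24: 24·1 12·2 8·3 6·4 4·6 3·8 2·12 1·24  f→[24+12+8+6+4+3+2+1]=60
[q^25] f(1)=1,f(5)=5,f(25)=25 ⇒ 31
[q^26] f(26)=26,f(13)=13,f(2)=2,f(1)=1 ⇒ 42

12, 14, 32, 60, 31, 42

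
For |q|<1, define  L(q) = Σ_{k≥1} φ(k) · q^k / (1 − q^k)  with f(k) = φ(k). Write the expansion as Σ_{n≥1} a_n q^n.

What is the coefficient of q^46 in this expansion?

[q^46] φ(1)=1,φ(2)=1,φ(23)=22,φ(46)=22 ⇒ 46

a_46 = 46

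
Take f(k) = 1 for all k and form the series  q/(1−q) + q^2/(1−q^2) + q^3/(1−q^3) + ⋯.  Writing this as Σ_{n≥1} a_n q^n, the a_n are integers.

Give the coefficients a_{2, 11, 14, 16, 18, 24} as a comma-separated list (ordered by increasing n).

2, 2, 4, 5, 6, 8

n=2: 1·2 2·1  f→[1+1]=2
[q^11] f(11)=1,f(1)=1 ⇒ 2
n=14: 1·14 2·7 7·2 14·1  f→[1+1+1+1]=4
q^16  k|16↦f(k): 1:1 2:1 4:1 8:1 16:1  a_16=5
[q^18] f(18)=1,f(9)=1,f(6)=1,f(3)=1,f(2)=1,f(1)=1 ⇒ 6
d|24:{1,2,3,4,6,8,12,24}  Σf=1+1+1+1+1+1+1+1=8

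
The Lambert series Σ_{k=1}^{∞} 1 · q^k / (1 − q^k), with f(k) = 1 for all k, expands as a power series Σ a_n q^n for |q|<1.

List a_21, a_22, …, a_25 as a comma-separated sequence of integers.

d|21:{1,3,7,21}  Σf=1+1+1+1=4
q^22  k|22↦f(k): 1:1 2:1 11:1 22:1  a_22=4
n=23: 1·23 23·1  f→[1+1]=2
n=24: 24·1 12·2 8·3 6·4 4·6 3·8 2·12 1·24  f→[1+1+1+1+1+1+1+1]=8
d|25:{1,5,25}  Σf=1+1+1=3

4, 4, 2, 8, 3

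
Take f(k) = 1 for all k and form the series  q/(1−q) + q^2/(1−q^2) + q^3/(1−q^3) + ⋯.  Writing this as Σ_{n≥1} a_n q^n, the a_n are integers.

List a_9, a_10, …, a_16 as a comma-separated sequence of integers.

[q^9] f(1)=1,f(3)=1,f(9)=1 ⇒ 3
q^10  k|10↦f(k): 10:1 5:1 2:1 1:1  a_10=4
n=11: 1·11 11·1  f→[1+1]=2
[q^12] f(12)=1,f(6)=1,f(4)=1,f(3)=1,f(2)=1,f(1)=1 ⇒ 6
d|13:{13,1}  Σf=1+1=2
q^14  k|14↦f(k): 14:1 7:1 2:1 1:1  a_14=4
n=15: 1·15 3·5 5·3 15·1  f→[1+1+1+1]=4
q^16  k|16↦f(k): 16:1 8:1 4:1 2:1 1:1  a_16=5

3, 4, 2, 6, 2, 4, 4, 5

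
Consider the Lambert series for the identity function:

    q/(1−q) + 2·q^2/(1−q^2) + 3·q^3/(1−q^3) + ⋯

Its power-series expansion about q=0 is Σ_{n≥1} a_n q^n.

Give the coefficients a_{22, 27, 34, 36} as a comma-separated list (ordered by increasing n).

36, 40, 54, 91

[q^22] f(1)=1,f(2)=2,f(11)=11,f(22)=22 ⇒ 36
q^27  k|27↦f(k): 27:27 9:9 3:3 1:1  a_27=40
d|34:{34,17,2,1}  Σf=34+17+2+1=54
n=36: 1·36 2·18 3·12 4·9 6·6 9·4 12·3 18·2 36·1  f→[1+2+3+4+6+9+12+18+36]=91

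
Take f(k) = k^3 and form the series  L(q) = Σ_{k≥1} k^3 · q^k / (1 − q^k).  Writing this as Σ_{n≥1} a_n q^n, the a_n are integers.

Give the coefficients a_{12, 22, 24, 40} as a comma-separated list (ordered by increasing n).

2044, 11988, 16380, 73710

q^12  k|12↦f(k): 12:1728 6:216 4:64 3:27 2:8 1:1  a_12=2044
[q^22] f(22)=10648,f(11)=1331,f(2)=8,f(1)=1 ⇒ 11988
n=24: 1·24 2·12 3·8 4·6 6·4 8·3 12·2 24·1  f→[1+8+27+64+216+512+1728+13824]=16380
d|40:{40,20,10,8,5,4,2,1}  Σf=64000+8000+1000+512+125+64+8+1=73710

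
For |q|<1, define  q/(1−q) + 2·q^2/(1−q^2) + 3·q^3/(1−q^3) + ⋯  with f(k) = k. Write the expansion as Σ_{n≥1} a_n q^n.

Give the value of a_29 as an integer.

d|29:{1,29}  Σf=1+29=30

a_29 = 30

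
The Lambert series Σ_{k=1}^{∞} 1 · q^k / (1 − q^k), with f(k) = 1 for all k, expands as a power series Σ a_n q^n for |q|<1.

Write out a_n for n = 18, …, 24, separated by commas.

6, 2, 6, 4, 4, 2, 8

n=18: 1·18 2·9 3·6 6·3 9·2 18·1  f→[1+1+1+1+1+1]=6
n=19: 19·1 1·19  f→[1+1]=2
n=20: 20·1 10·2 5·4 4·5 2·10 1·20  f→[1+1+1+1+1+1]=6
d|21:{21,7,3,1}  Σf=1+1+1+1=4
[q^22] f(22)=1,f(11)=1,f(2)=1,f(1)=1 ⇒ 4
[q^23] f(1)=1,f(23)=1 ⇒ 2
n=24: 24·1 12·2 8·3 6·4 4·6 3·8 2·12 1·24  f→[1+1+1+1+1+1+1+1]=8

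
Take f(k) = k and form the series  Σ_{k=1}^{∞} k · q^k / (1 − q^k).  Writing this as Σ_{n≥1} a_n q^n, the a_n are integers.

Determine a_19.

n=19: 1·19 19·1  f→[1+19]=20

a_19 = 20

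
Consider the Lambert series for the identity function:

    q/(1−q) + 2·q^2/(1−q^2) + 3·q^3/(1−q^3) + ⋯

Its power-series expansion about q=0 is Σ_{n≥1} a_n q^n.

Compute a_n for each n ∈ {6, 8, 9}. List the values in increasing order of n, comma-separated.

d|6:{6,3,2,1}  Σf=6+3+2+1=12
q^8  k|8↦f(k): 8:8 4:4 2:2 1:1  a_8=15
[q^9] f(1)=1,f(3)=3,f(9)=9 ⇒ 13

12, 15, 13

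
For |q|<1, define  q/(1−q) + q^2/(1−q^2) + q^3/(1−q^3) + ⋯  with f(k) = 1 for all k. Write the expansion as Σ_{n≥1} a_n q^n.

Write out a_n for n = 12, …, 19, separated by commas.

6, 2, 4, 4, 5, 2, 6, 2

[q^12] f(1)=1,f(2)=1,f(3)=1,f(4)=1,f(6)=1,f(12)=1 ⇒ 6
d|13:{1,13}  Σf=1+1=2
d|14:{1,2,7,14}  Σf=1+1+1+1=4
q^15  k|15↦f(k): 1:1 3:1 5:1 15:1  a_15=4
d|16:{16,8,4,2,1}  Σf=1+1+1+1+1=5
[q^17] f(17)=1,f(1)=1 ⇒ 2
[q^18] f(18)=1,f(9)=1,f(6)=1,f(3)=1,f(2)=1,f(1)=1 ⇒ 6
[q^19] f(19)=1,f(1)=1 ⇒ 2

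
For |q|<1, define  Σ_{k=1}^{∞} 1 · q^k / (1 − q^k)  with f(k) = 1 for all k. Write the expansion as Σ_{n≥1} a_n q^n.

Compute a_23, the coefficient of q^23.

a_23 = 2

d|23:{1,23}  Σf=1+1=2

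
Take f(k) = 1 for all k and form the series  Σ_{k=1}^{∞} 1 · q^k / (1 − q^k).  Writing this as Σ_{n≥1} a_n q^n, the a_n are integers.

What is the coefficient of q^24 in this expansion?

d|24:{24,12,8,6,4,3,2,1}  Σf=1+1+1+1+1+1+1+1=8

a_24 = 8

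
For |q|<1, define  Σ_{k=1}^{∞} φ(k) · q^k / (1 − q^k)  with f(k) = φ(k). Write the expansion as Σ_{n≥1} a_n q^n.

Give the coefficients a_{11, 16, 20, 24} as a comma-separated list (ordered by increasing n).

d|11:{1,11}  Σφ=1+10=11
d|16:{16,8,4,2,1}  Σφ=8+4+2+1+1=16
q^20  k|20↦φ(k): 1:1 2:1 4:2 5:4 10:4 20:8  a_20=20
q^24  k|24↦φ(k): 24:8 12:4 8:4 6:2 4:2 3:2 2:1 1:1  a_24=24

11, 16, 20, 24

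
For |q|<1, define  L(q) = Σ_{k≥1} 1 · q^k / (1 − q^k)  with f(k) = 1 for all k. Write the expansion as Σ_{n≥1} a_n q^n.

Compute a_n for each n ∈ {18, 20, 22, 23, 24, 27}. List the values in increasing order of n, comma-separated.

q^18  k|18↦f(k): 1:1 2:1 3:1 6:1 9:1 18:1  a_18=6
q^20  k|20↦f(k): 20:1 10:1 5:1 4:1 2:1 1:1  a_20=6
[q^22] f(22)=1,f(11)=1,f(2)=1,f(1)=1 ⇒ 4
[q^23] f(1)=1,f(23)=1 ⇒ 2
n=24: 24·1 12·2 8·3 6·4 4·6 3·8 2·12 1·24  f→[1+1+1+1+1+1+1+1]=8
[q^27] f(1)=1,f(3)=1,f(9)=1,f(27)=1 ⇒ 4

6, 6, 4, 2, 8, 4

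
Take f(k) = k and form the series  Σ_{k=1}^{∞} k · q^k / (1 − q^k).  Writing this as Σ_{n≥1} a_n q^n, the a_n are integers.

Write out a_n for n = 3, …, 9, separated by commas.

4, 7, 6, 12, 8, 15, 13

d|3:{1,3}  Σf=1+3=4
[q^4] f(1)=1,f(2)=2,f(4)=4 ⇒ 7
[q^5] f(5)=5,f(1)=1 ⇒ 6
q^6  k|6↦f(k): 1:1 2:2 3:3 6:6  a_6=12
q^7  k|7↦f(k): 1:1 7:7  a_7=8
n=8: 1·8 2·4 4·2 8·1  f→[1+2+4+8]=15
d|9:{1,3,9}  Σf=1+3+9=13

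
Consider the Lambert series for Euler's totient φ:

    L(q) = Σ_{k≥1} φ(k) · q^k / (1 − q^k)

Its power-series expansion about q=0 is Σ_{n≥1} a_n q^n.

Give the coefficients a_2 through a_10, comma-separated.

[q^2] φ(1)=1,φ(2)=1 ⇒ 2
n=3: 3·1 1·3  φ→[2+1]=3
q^4  k|4↦φ(k): 1:1 2:1 4:2  a_4=4
d|5:{5,1}  Σφ=4+1=5
d|6:{1,2,3,6}  Σφ=1+1+2+2=6
d|7:{7,1}  Σφ=6+1=7
q^8  k|8↦φ(k): 1:1 2:1 4:2 8:4  a_8=8
n=9: 9·1 3·3 1·9  φ→[6+2+1]=9
q^10  k|10↦φ(k): 10:4 5:4 2:1 1:1  a_10=10

2, 3, 4, 5, 6, 7, 8, 9, 10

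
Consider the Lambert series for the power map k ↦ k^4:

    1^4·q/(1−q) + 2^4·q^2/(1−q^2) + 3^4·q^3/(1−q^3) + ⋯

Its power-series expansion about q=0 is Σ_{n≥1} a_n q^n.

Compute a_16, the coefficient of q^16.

a_16 = 69905

n=16: 1·16 2·8 4·4 8·2 16·1  f→[1+16+256+4096+65536]=69905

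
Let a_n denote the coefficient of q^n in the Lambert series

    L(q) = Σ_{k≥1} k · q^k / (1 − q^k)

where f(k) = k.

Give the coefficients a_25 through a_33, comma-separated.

31, 42, 40, 56, 30, 72, 32, 63, 48

[q^25] f(1)=1,f(5)=5,f(25)=25 ⇒ 31
d|26:{1,2,13,26}  Σf=1+2+13+26=42
n=27: 27·1 9·3 3·9 1·27  f→[27+9+3+1]=40
[q^28] f(28)=28,f(14)=14,f(7)=7,f(4)=4,f(2)=2,f(1)=1 ⇒ 56
q^29  k|29↦f(k): 29:29 1:1  a_29=30
d|30:{30,15,10,6,5,3,2,1}  Σf=30+15+10+6+5+3+2+1=72
q^31  k|31↦f(k): 1:1 31:31  a_31=32
q^32  k|32↦f(k): 32:32 16:16 8:8 4:4 2:2 1:1  a_32=63
d|33:{1,3,11,33}  Σf=1+3+11+33=48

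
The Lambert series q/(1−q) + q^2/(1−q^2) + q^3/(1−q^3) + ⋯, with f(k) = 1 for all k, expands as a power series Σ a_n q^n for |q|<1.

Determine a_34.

a_34 = 4

q^34  k|34↦f(k): 34:1 17:1 2:1 1:1  a_34=4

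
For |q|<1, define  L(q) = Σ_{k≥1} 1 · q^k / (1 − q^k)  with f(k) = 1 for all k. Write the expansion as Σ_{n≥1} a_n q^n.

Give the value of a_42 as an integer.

a_42 = 8

[q^42] f(1)=1,f(2)=1,f(3)=1,f(6)=1,f(7)=1,f(14)=1,f(21)=1,f(42)=1 ⇒ 8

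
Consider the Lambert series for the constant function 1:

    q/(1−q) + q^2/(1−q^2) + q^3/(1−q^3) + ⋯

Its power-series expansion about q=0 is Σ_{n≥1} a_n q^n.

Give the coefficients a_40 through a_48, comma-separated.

d|40:{40,20,10,8,5,4,2,1}  Σf=1+1+1+1+1+1+1+1=8
d|41:{41,1}  Σf=1+1=2
n=42: 42·1 21·2 14·3 7·6 6·7 3·14 2·21 1·42  f→[1+1+1+1+1+1+1+1]=8
[q^43] f(1)=1,f(43)=1 ⇒ 2
[q^44] f(44)=1,f(22)=1,f(11)=1,f(4)=1,f(2)=1,f(1)=1 ⇒ 6
[q^45] f(1)=1,f(3)=1,f(5)=1,f(9)=1,f(15)=1,f(45)=1 ⇒ 6
d|46:{1,2,23,46}  Σf=1+1+1+1=4
d|47:{1,47}  Σf=1+1=2
[q^48] f(1)=1,f(2)=1,f(3)=1,f(4)=1,f(6)=1,f(8)=1,f(12)=1,f(16)=1,f(24)=1,f(48)=1 ⇒ 10

8, 2, 8, 2, 6, 6, 4, 2, 10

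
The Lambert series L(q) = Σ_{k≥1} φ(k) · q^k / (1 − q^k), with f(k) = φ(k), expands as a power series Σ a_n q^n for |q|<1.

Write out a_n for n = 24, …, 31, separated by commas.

q^24  k|24↦φ(k): 1:1 2:1 3:2 4:2 6:2 8:4 12:4 24:8  a_24=24
[q^25] φ(25)=20,φ(5)=4,φ(1)=1 ⇒ 25
[q^26] φ(26)=12,φ(13)=12,φ(2)=1,φ(1)=1 ⇒ 26
n=27: 27·1 9·3 3·9 1·27  φ→[18+6+2+1]=27
d|28:{28,14,7,4,2,1}  Σφ=12+6+6+2+1+1=28
q^29  k|29↦φ(k): 29:28 1:1  a_29=29
n=30: 1·30 2·15 3·10 5·6 6·5 10·3 15·2 30·1  φ→[1+1+2+4+2+4+8+8]=30
n=31: 31·1 1·31  φ→[30+1]=31

24, 25, 26, 27, 28, 29, 30, 31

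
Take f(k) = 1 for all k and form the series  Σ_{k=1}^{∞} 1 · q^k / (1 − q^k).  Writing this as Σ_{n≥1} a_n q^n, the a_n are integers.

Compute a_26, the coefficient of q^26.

n=26: 1·26 2·13 13·2 26·1  f→[1+1+1+1]=4

a_26 = 4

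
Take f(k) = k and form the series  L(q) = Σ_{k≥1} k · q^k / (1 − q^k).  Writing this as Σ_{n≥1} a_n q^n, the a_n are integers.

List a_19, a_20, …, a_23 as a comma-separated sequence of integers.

n=19: 19·1 1·19  f→[19+1]=20
d|20:{1,2,4,5,10,20}  Σf=1+2+4+5+10+20=42
[q^21] f(21)=21,f(7)=7,f(3)=3,f(1)=1 ⇒ 32
n=22: 1·22 2·11 11·2 22·1  f→[1+2+11+22]=36
d|23:{1,23}  Σf=1+23=24

20, 42, 32, 36, 24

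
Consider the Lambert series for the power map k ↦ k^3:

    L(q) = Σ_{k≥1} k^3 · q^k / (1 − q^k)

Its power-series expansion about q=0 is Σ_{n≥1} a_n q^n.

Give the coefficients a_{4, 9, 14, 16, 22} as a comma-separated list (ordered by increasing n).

[q^4] f(1)=1,f(2)=8,f(4)=64 ⇒ 73
q^9  k|9↦f(k): 9:729 3:27 1:1  a_9=757
[q^14] f(14)=2744,f(7)=343,f(2)=8,f(1)=1 ⇒ 3096
[q^16] f(16)=4096,f(8)=512,f(4)=64,f(2)=8,f(1)=1 ⇒ 4681
[q^22] f(22)=10648,f(11)=1331,f(2)=8,f(1)=1 ⇒ 11988

73, 757, 3096, 4681, 11988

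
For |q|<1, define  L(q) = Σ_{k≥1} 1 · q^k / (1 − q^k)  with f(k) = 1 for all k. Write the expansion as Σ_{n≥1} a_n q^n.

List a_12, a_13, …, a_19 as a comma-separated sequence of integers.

6, 2, 4, 4, 5, 2, 6, 2

[q^12] f(12)=1,f(6)=1,f(4)=1,f(3)=1,f(2)=1,f(1)=1 ⇒ 6
q^13  k|13↦f(k): 1:1 13:1  a_13=2
q^14  k|14↦f(k): 1:1 2:1 7:1 14:1  a_14=4
[q^15] f(1)=1,f(3)=1,f(5)=1,f(15)=1 ⇒ 4
q^16  k|16↦f(k): 1:1 2:1 4:1 8:1 16:1  a_16=5
d|17:{1,17}  Σf=1+1=2
[q^18] f(18)=1,f(9)=1,f(6)=1,f(3)=1,f(2)=1,f(1)=1 ⇒ 6
d|19:{19,1}  Σf=1+1=2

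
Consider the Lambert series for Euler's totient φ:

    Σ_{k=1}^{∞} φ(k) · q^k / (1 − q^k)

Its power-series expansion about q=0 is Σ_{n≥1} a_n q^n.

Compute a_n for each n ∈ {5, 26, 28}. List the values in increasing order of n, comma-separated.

[q^5] φ(1)=1,φ(5)=4 ⇒ 5
d|26:{26,13,2,1}  Σφ=12+12+1+1=26
[q^28] φ(1)=1,φ(2)=1,φ(4)=2,φ(7)=6,φ(14)=6,φ(28)=12 ⇒ 28

5, 26, 28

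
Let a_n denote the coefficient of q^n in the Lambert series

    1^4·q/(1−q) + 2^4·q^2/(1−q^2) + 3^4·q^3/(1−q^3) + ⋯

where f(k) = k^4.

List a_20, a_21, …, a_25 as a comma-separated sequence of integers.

170898, 196964, 248914, 279842, 358258, 391251

[q^20] f(20)=160000,f(10)=10000,f(5)=625,f(4)=256,f(2)=16,f(1)=1 ⇒ 170898
d|21:{21,7,3,1}  Σf=194481+2401+81+1=196964
[q^22] f(22)=234256,f(11)=14641,f(2)=16,f(1)=1 ⇒ 248914
d|23:{23,1}  Σf=279841+1=279842
q^24  k|24↦f(k): 24:331776 12:20736 8:4096 6:1296 4:256 3:81 2:16 1:1  a_24=358258
n=25: 25·1 5·5 1·25  f→[390625+625+1]=391251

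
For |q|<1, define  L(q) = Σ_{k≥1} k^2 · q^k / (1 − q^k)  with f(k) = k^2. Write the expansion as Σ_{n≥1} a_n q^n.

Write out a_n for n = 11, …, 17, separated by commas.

122, 210, 170, 250, 260, 341, 290

n=11: 11·1 1·11  f→[121+1]=122
n=12: 1·12 2·6 3·4 4·3 6·2 12·1  f→[1+4+9+16+36+144]=210
n=13: 13·1 1·13  f→[169+1]=170
d|14:{14,7,2,1}  Σf=196+49+4+1=250
q^15  k|15↦f(k): 15:225 5:25 3:9 1:1  a_15=260
q^16  k|16↦f(k): 1:1 2:4 4:16 8:64 16:256  a_16=341
n=17: 1·17 17·1  f→[1+289]=290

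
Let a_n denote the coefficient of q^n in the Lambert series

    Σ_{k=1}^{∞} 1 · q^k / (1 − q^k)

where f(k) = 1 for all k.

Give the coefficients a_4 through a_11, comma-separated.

3, 2, 4, 2, 4, 3, 4, 2

n=4: 4·1 2·2 1·4  f→[1+1+1]=3
[q^5] f(1)=1,f(5)=1 ⇒ 2
q^6  k|6↦f(k): 6:1 3:1 2:1 1:1  a_6=4
d|7:{1,7}  Σf=1+1=2
n=8: 1·8 2·4 4·2 8·1  f→[1+1+1+1]=4
n=9: 9·1 3·3 1·9  f→[1+1+1]=3
[q^10] f(10)=1,f(5)=1,f(2)=1,f(1)=1 ⇒ 4
q^11  k|11↦f(k): 1:1 11:1  a_11=2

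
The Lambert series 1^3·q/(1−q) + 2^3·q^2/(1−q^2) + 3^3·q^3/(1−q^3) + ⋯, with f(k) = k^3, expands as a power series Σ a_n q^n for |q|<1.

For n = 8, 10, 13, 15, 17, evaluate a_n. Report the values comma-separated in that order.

[q^8] f(1)=1,f(2)=8,f(4)=64,f(8)=512 ⇒ 585
d|10:{1,2,5,10}  Σf=1+8+125+1000=1134
q^13  k|13↦f(k): 13:2197 1:1  a_13=2198
d|15:{1,3,5,15}  Σf=1+27+125+3375=3528
d|17:{17,1}  Σf=4913+1=4914

585, 1134, 2198, 3528, 4914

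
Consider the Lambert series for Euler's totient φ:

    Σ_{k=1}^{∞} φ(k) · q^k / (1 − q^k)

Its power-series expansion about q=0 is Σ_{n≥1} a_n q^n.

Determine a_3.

d|3:{1,3}  Σφ=1+2=3

a_3 = 3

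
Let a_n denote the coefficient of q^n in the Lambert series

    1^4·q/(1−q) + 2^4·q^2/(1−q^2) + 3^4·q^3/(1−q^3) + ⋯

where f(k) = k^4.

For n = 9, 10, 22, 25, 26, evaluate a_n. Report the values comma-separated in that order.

[q^9] f(9)=6561,f(3)=81,f(1)=1 ⇒ 6643
q^10  k|10↦f(k): 1:1 2:16 5:625 10:10000  a_10=10642
d|22:{1,2,11,22}  Σf=1+16+14641+234256=248914
[q^25] f(1)=1,f(5)=625,f(25)=390625 ⇒ 391251
d|26:{26,13,2,1}  Σf=456976+28561+16+1=485554

6643, 10642, 248914, 391251, 485554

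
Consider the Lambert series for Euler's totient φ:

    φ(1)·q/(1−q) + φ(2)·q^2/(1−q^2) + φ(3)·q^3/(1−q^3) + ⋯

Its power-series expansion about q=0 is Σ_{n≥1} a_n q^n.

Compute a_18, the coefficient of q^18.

q^18  k|18↦φ(k): 1:1 2:1 3:2 6:2 9:6 18:6  a_18=18

a_18 = 18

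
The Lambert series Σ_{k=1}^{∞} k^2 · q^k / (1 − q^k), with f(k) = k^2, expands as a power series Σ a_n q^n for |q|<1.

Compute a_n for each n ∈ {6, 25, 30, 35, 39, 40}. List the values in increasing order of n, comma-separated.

q^6  k|6↦f(k): 1:1 2:4 3:9 6:36  a_6=50
n=25: 25·1 5·5 1·25  f→[625+25+1]=651
q^30  k|30↦f(k): 30:900 15:225 10:100 6:36 5:25 3:9 2:4 1:1  a_30=1300
q^35  k|35↦f(k): 1:1 5:25 7:49 35:1225  a_35=1300
q^39  k|39↦f(k): 39:1521 13:169 3:9 1:1  a_39=1700
[q^40] f(1)=1,f(2)=4,f(4)=16,f(5)=25,f(8)=64,f(10)=100,f(20)=400,f(40)=1600 ⇒ 2210

50, 651, 1300, 1300, 1700, 2210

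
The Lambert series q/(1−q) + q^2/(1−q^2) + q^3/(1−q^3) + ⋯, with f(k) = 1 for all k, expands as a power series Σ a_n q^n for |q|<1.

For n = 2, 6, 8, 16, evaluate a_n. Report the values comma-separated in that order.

n=2: 2·1 1·2  f→[1+1]=2
q^6  k|6↦f(k): 1:1 2:1 3:1 6:1  a_6=4
q^8  k|8↦f(k): 1:1 2:1 4:1 8:1  a_8=4
n=16: 1·16 2·8 4·4 8·2 16·1  f→[1+1+1+1+1]=5

2, 4, 4, 5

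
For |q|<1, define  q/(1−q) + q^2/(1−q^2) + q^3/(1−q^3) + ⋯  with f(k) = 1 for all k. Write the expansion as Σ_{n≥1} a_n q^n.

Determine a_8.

[q^8] f(1)=1,f(2)=1,f(4)=1,f(8)=1 ⇒ 4

a_8 = 4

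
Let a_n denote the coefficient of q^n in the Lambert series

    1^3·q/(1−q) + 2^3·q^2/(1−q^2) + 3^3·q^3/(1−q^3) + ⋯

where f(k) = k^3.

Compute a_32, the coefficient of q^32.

a_32 = 37449

d|32:{32,16,8,4,2,1}  Σf=32768+4096+512+64+8+1=37449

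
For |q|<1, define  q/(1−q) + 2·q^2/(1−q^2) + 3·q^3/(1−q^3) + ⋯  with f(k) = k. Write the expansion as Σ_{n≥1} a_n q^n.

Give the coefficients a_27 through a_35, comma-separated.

40, 56, 30, 72, 32, 63, 48, 54, 48

d|27:{27,9,3,1}  Σf=27+9+3+1=40
n=28: 28·1 14·2 7·4 4·7 2·14 1·28  f→[28+14+7+4+2+1]=56
n=29: 29·1 1·29  f→[29+1]=30
[q^30] f(30)=30,f(15)=15,f(10)=10,f(6)=6,f(5)=5,f(3)=3,f(2)=2,f(1)=1 ⇒ 72
[q^31] f(31)=31,f(1)=1 ⇒ 32
d|32:{1,2,4,8,16,32}  Σf=1+2+4+8+16+32=63
d|33:{33,11,3,1}  Σf=33+11+3+1=48
q^34  k|34↦f(k): 34:34 17:17 2:2 1:1  a_34=54
n=35: 35·1 7·5 5·7 1·35  f→[35+7+5+1]=48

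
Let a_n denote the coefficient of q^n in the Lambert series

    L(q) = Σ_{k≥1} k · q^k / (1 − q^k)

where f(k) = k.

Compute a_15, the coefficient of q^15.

a_15 = 24

[q^15] f(15)=15,f(5)=5,f(3)=3,f(1)=1 ⇒ 24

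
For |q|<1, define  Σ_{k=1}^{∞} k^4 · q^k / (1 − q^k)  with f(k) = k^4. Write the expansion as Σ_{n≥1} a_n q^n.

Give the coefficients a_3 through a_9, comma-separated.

82, 273, 626, 1394, 2402, 4369, 6643

d|3:{3,1}  Σf=81+1=82
[q^4] f(4)=256,f(2)=16,f(1)=1 ⇒ 273
q^5  k|5↦f(k): 1:1 5:625  a_5=626
q^6  k|6↦f(k): 1:1 2:16 3:81 6:1296  a_6=1394
d|7:{1,7}  Σf=1+2401=2402
q^8  k|8↦f(k): 8:4096 4:256 2:16 1:1  a_8=4369
n=9: 9·1 3·3 1·9  f→[6561+81+1]=6643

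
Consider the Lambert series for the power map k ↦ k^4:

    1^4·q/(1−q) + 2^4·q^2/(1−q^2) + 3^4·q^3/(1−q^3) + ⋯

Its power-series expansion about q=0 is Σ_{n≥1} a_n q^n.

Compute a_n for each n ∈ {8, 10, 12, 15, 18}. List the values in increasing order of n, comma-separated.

d|8:{1,2,4,8}  Σf=1+16+256+4096=4369
[q^10] f(1)=1,f(2)=16,f(5)=625,f(10)=10000 ⇒ 10642
q^12  k|12↦f(k): 12:20736 6:1296 4:256 3:81 2:16 1:1  a_12=22386
d|15:{15,5,3,1}  Σf=50625+625+81+1=51332
q^18  k|18↦f(k): 18:104976 9:6561 6:1296 3:81 2:16 1:1  a_18=112931

4369, 10642, 22386, 51332, 112931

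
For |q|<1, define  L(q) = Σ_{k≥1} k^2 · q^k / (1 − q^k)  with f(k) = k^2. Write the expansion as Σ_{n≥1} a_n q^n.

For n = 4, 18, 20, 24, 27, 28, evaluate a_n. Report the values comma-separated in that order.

21, 455, 546, 850, 820, 1050

q^4  k|4↦f(k): 4:16 2:4 1:1  a_4=21
[q^18] f(18)=324,f(9)=81,f(6)=36,f(3)=9,f(2)=4,f(1)=1 ⇒ 455
n=20: 20·1 10·2 5·4 4·5 2·10 1·20  f→[400+100+25+16+4+1]=546
[q^24] f(24)=576,f(12)=144,f(8)=64,f(6)=36,f(4)=16,f(3)=9,f(2)=4,f(1)=1 ⇒ 850
d|27:{27,9,3,1}  Σf=729+81+9+1=820
n=28: 28·1 14·2 7·4 4·7 2·14 1·28  f→[784+196+49+16+4+1]=1050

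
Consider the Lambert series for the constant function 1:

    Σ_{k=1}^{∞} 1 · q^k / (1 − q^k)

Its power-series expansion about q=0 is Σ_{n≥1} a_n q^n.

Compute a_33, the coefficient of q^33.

a_33 = 4

n=33: 33·1 11·3 3·11 1·33  f→[1+1+1+1]=4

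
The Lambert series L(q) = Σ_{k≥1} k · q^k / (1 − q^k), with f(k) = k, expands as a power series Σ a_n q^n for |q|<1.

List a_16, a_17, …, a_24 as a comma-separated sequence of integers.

31, 18, 39, 20, 42, 32, 36, 24, 60

d|16:{1,2,4,8,16}  Σf=1+2+4+8+16=31
d|17:{17,1}  Σf=17+1=18
d|18:{18,9,6,3,2,1}  Σf=18+9+6+3+2+1=39
n=19: 1·19 19·1  f→[1+19]=20
[q^20] f(1)=1,f(2)=2,f(4)=4,f(5)=5,f(10)=10,f(20)=20 ⇒ 42
d|21:{21,7,3,1}  Σf=21+7+3+1=32
q^22  k|22↦f(k): 22:22 11:11 2:2 1:1  a_22=36
[q^23] f(1)=1,f(23)=23 ⇒ 24
n=24: 1·24 2·12 3·8 4·6 6·4 8·3 12·2 24·1  f→[1+2+3+4+6+8+12+24]=60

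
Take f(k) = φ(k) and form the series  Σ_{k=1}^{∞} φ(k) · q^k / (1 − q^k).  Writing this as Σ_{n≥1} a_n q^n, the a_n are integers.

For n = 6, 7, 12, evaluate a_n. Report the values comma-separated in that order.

q^6  k|6↦φ(k): 1:1 2:1 3:2 6:2  a_6=6
[q^7] φ(1)=1,φ(7)=6 ⇒ 7
[q^12] φ(1)=1,φ(2)=1,φ(3)=2,φ(4)=2,φ(6)=2,φ(12)=4 ⇒ 12

6, 7, 12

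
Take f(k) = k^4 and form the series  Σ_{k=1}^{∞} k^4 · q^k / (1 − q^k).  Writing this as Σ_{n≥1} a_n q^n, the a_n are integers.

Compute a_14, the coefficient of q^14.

a_14 = 40834

d|14:{14,7,2,1}  Σf=38416+2401+16+1=40834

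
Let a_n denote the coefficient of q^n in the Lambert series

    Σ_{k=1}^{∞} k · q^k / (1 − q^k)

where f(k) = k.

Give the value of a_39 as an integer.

q^39  k|39↦f(k): 39:39 13:13 3:3 1:1  a_39=56

a_39 = 56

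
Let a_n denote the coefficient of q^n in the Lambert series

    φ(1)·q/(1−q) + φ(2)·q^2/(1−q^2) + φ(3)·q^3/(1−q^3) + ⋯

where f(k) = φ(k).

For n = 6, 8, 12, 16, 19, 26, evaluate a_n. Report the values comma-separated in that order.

q^6  k|6↦φ(k): 1:1 2:1 3:2 6:2  a_6=6
d|8:{1,2,4,8}  Σφ=1+1+2+4=8
d|12:{12,6,4,3,2,1}  Σφ=4+2+2+2+1+1=12
n=16: 1·16 2·8 4·4 8·2 16·1  φ→[1+1+2+4+8]=16
[q^19] φ(1)=1,φ(19)=18 ⇒ 19
d|26:{26,13,2,1}  Σφ=12+12+1+1=26

6, 8, 12, 16, 19, 26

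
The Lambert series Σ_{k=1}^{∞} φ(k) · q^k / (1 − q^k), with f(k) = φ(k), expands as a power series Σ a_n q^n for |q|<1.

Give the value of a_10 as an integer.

[q^10] φ(1)=1,φ(2)=1,φ(5)=4,φ(10)=4 ⇒ 10

a_10 = 10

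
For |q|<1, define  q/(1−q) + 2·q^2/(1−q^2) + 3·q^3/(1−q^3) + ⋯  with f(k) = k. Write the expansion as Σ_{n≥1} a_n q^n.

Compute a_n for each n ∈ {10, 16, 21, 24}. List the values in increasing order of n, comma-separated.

18, 31, 32, 60

d|10:{10,5,2,1}  Σf=10+5+2+1=18
[q^16] f(1)=1,f(2)=2,f(4)=4,f(8)=8,f(16)=16 ⇒ 31
n=21: 1·21 3·7 7·3 21·1  f→[1+3+7+21]=32
q^24  k|24↦f(k): 24:24 12:12 8:8 6:6 4:4 3:3 2:2 1:1  a_24=60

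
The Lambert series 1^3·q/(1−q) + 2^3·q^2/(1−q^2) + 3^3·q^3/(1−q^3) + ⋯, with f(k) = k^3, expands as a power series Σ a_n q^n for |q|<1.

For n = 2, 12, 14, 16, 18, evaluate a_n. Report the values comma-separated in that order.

9, 2044, 3096, 4681, 6813

d|2:{1,2}  Σf=1+8=9
[q^12] f(1)=1,f(2)=8,f(3)=27,f(4)=64,f(6)=216,f(12)=1728 ⇒ 2044
q^14  k|14↦f(k): 1:1 2:8 7:343 14:2744  a_14=3096
q^16  k|16↦f(k): 16:4096 8:512 4:64 2:8 1:1  a_16=4681
q^18  k|18↦f(k): 18:5832 9:729 6:216 3:27 2:8 1:1  a_18=6813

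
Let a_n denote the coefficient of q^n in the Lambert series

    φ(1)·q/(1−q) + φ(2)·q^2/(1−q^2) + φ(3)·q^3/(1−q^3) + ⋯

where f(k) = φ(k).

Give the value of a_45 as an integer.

q^45  k|45↦φ(k): 45:24 15:8 9:6 5:4 3:2 1:1  a_45=45

a_45 = 45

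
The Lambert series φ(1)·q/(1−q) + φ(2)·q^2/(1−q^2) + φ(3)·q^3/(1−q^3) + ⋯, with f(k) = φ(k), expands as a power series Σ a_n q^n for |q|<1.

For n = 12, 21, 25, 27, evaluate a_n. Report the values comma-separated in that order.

q^12  k|12↦φ(k): 12:4 6:2 4:2 3:2 2:1 1:1  a_12=12
d|21:{1,3,7,21}  Σφ=1+2+6+12=21
n=25: 25·1 5·5 1·25  φ→[20+4+1]=25
d|27:{1,3,9,27}  Σφ=1+2+6+18=27

12, 21, 25, 27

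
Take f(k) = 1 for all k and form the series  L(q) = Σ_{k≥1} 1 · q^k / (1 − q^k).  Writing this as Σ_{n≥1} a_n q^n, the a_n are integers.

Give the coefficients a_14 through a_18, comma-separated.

d|14:{1,2,7,14}  Σf=1+1+1+1=4
[q^15] f(15)=1,f(5)=1,f(3)=1,f(1)=1 ⇒ 4
q^16  k|16↦f(k): 16:1 8:1 4:1 2:1 1:1  a_16=5
[q^17] f(1)=1,f(17)=1 ⇒ 2
d|18:{18,9,6,3,2,1}  Σf=1+1+1+1+1+1=6

4, 4, 5, 2, 6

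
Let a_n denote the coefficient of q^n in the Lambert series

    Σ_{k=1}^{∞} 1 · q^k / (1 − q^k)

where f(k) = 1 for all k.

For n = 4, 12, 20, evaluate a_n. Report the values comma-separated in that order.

3, 6, 6

q^4  k|4↦f(k): 4:1 2:1 1:1  a_4=3
[q^12] f(1)=1,f(2)=1,f(3)=1,f(4)=1,f(6)=1,f(12)=1 ⇒ 6
[q^20] f(1)=1,f(2)=1,f(4)=1,f(5)=1,f(10)=1,f(20)=1 ⇒ 6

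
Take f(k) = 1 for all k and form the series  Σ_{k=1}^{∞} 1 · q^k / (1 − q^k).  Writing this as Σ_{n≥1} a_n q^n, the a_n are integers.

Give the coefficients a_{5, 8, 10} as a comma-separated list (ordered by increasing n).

d|5:{1,5}  Σf=1+1=2
[q^8] f(8)=1,f(4)=1,f(2)=1,f(1)=1 ⇒ 4
[q^10] f(10)=1,f(5)=1,f(2)=1,f(1)=1 ⇒ 4

2, 4, 4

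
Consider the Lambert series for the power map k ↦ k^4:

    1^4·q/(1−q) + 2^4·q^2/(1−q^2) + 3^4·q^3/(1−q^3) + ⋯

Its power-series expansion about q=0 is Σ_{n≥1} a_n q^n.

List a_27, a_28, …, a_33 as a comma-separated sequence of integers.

538084, 655746, 707282, 872644, 923522, 1118481, 1200644

[q^27] f(27)=531441,f(9)=6561,f(3)=81,f(1)=1 ⇒ 538084
q^28  k|28↦f(k): 1:1 2:16 4:256 7:2401 14:38416 28:614656  a_28=655746
q^29  k|29↦f(k): 1:1 29:707281  a_29=707282
[q^30] f(1)=1,f(2)=16,f(3)=81,f(5)=625,f(6)=1296,f(10)=10000,f(15)=50625,f(30)=810000 ⇒ 872644
n=31: 1·31 31·1  f→[1+923521]=923522
n=32: 32·1 16·2 8·4 4·8 2·16 1·32  f→[1048576+65536+4096+256+16+1]=1118481
n=33: 1·33 3·11 11·3 33·1  f→[1+81+14641+1185921]=1200644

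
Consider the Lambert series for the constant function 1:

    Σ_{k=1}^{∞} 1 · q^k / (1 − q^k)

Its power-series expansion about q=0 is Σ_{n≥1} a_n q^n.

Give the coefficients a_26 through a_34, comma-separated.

q^26  k|26↦f(k): 1:1 2:1 13:1 26:1  a_26=4
d|27:{1,3,9,27}  Σf=1+1+1+1=4
[q^28] f(28)=1,f(14)=1,f(7)=1,f(4)=1,f(2)=1,f(1)=1 ⇒ 6
n=29: 29·1 1·29  f→[1+1]=2
n=30: 1·30 2·15 3·10 5·6 6·5 10·3 15·2 30·1  f→[1+1+1+1+1+1+1+1]=8
n=31: 31·1 1·31  f→[1+1]=2
d|32:{32,16,8,4,2,1}  Σf=1+1+1+1+1+1=6
d|33:{33,11,3,1}  Σf=1+1+1+1=4
d|34:{34,17,2,1}  Σf=1+1+1+1=4

4, 4, 6, 2, 8, 2, 6, 4, 4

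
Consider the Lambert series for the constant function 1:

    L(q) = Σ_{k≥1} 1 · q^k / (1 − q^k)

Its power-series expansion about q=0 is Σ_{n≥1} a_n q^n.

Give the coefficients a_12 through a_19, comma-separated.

6, 2, 4, 4, 5, 2, 6, 2

q^12  k|12↦f(k): 12:1 6:1 4:1 3:1 2:1 1:1  a_12=6
d|13:{1,13}  Σf=1+1=2
q^14  k|14↦f(k): 1:1 2:1 7:1 14:1  a_14=4
q^15  k|15↦f(k): 1:1 3:1 5:1 15:1  a_15=4
d|16:{16,8,4,2,1}  Σf=1+1+1+1+1=5
d|17:{17,1}  Σf=1+1=2
d|18:{18,9,6,3,2,1}  Σf=1+1+1+1+1+1=6
q^19  k|19↦f(k): 19:1 1:1  a_19=2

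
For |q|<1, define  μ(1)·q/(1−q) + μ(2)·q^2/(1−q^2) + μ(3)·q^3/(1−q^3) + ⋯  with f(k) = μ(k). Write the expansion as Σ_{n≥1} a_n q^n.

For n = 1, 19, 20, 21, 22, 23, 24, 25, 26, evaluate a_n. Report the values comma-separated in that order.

1, 0, 0, 0, 0, 0, 0, 0, 0

q^1  k|1↦μ(k): 1:1  a_1=1
d|19:{19,1}  Σμ=(-1)+1=0
[q^20] μ(20)=0,μ(10)=1,μ(5)=-1,μ(4)=0,μ(2)=-1,μ(1)=1 ⇒ 0
d|21:{1,3,7,21}  Σμ=1+(-1)+(-1)+1=0
q^22  k|22↦μ(k): 1:1 2:-1 11:-1 22:1  a_22=0
d|23:{1,23}  Σμ=1+(-1)=0
d|24:{1,2,3,4,6,8,12,24}  Σμ=1+(-1)+(-1)+0+1+0+0+0=0
[q^25] μ(1)=1,μ(5)=-1,μ(25)=0 ⇒ 0
d|26:{26,13,2,1}  Σμ=1+(-1)+(-1)+1=0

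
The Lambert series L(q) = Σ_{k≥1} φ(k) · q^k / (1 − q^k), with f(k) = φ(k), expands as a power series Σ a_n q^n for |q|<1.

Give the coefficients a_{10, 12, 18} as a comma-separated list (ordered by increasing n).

d|10:{10,5,2,1}  Σφ=4+4+1+1=10
d|12:{12,6,4,3,2,1}  Σφ=4+2+2+2+1+1=12
n=18: 1·18 2·9 3·6 6·3 9·2 18·1  φ→[1+1+2+2+6+6]=18

10, 12, 18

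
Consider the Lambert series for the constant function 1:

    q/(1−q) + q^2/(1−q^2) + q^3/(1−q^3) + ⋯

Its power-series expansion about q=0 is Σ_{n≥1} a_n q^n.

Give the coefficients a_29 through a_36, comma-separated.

n=29: 29·1 1·29  f→[1+1]=2
[q^30] f(1)=1,f(2)=1,f(3)=1,f(5)=1,f(6)=1,f(10)=1,f(15)=1,f(30)=1 ⇒ 8
q^31  k|31↦f(k): 1:1 31:1  a_31=2
d|32:{1,2,4,8,16,32}  Σf=1+1+1+1+1+1=6
d|33:{33,11,3,1}  Σf=1+1+1+1=4
[q^34] f(34)=1,f(17)=1,f(2)=1,f(1)=1 ⇒ 4
n=35: 1·35 5·7 7·5 35·1  f→[1+1+1+1]=4
[q^36] f(36)=1,f(18)=1,f(12)=1,f(9)=1,f(6)=1,f(4)=1,f(3)=1,f(2)=1,f(1)=1 ⇒ 9

2, 8, 2, 6, 4, 4, 4, 9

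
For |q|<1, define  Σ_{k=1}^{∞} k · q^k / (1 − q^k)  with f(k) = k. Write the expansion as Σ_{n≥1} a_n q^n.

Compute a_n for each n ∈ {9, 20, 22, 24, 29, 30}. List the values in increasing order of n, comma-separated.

q^9  k|9↦f(k): 9:9 3:3 1:1  a_9=13
[q^20] f(1)=1,f(2)=2,f(4)=4,f(5)=5,f(10)=10,f(20)=20 ⇒ 42
q^22  k|22↦f(k): 22:22 11:11 2:2 1:1  a_22=36
d|24:{1,2,3,4,6,8,12,24}  Σf=1+2+3+4+6+8+12+24=60
n=29: 29·1 1·29  f→[29+1]=30
[q^30] f(30)=30,f(15)=15,f(10)=10,f(6)=6,f(5)=5,f(3)=3,f(2)=2,f(1)=1 ⇒ 72

13, 42, 36, 60, 30, 72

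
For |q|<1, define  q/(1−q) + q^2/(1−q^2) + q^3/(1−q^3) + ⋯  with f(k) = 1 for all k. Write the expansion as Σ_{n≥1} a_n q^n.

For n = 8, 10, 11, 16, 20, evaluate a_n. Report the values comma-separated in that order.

4, 4, 2, 5, 6

q^8  k|8↦f(k): 1:1 2:1 4:1 8:1  a_8=4
q^10  k|10↦f(k): 1:1 2:1 5:1 10:1  a_10=4
n=11: 11·1 1·11  f→[1+1]=2
n=16: 16·1 8·2 4·4 2·8 1·16  f→[1+1+1+1+1]=5
n=20: 20·1 10·2 5·4 4·5 2·10 1·20  f→[1+1+1+1+1+1]=6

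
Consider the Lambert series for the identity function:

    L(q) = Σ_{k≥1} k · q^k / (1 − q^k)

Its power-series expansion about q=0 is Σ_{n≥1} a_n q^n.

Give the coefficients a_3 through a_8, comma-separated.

n=3: 1·3 3·1  f→[1+3]=4
[q^4] f(4)=4,f(2)=2,f(1)=1 ⇒ 7
q^5  k|5↦f(k): 1:1 5:5  a_5=6
[q^6] f(1)=1,f(2)=2,f(3)=3,f(6)=6 ⇒ 12
q^7  k|7↦f(k): 1:1 7:7  a_7=8
n=8: 1·8 2·4 4·2 8·1  f→[1+2+4+8]=15

4, 7, 6, 12, 8, 15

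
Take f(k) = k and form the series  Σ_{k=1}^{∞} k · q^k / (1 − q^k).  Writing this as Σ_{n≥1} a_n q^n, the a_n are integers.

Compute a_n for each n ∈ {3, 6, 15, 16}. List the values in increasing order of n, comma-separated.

4, 12, 24, 31

n=3: 3·1 1·3  f→[3+1]=4
q^6  k|6↦f(k): 1:1 2:2 3:3 6:6  a_6=12
n=15: 15·1 5·3 3·5 1·15  f→[15+5+3+1]=24
q^16  k|16↦f(k): 16:16 8:8 4:4 2:2 1:1  a_16=31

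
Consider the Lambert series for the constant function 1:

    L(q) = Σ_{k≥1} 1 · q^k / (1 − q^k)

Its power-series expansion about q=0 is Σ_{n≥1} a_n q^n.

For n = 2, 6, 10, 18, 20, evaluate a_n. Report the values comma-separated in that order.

[q^2] f(2)=1,f(1)=1 ⇒ 2
[q^6] f(6)=1,f(3)=1,f(2)=1,f(1)=1 ⇒ 4
n=10: 1·10 2·5 5·2 10·1  f→[1+1+1+1]=4
d|18:{1,2,3,6,9,18}  Σf=1+1+1+1+1+1=6
n=20: 1·20 2·10 4·5 5·4 10·2 20·1  f→[1+1+1+1+1+1]=6

2, 4, 4, 6, 6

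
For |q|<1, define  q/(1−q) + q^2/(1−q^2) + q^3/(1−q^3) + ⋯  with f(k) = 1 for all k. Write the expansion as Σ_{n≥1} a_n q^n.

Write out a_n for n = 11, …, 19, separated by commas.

2, 6, 2, 4, 4, 5, 2, 6, 2

d|11:{1,11}  Σf=1+1=2
d|12:{1,2,3,4,6,12}  Σf=1+1+1+1+1+1=6
d|13:{13,1}  Σf=1+1=2
d|14:{1,2,7,14}  Σf=1+1+1+1=4
d|15:{15,5,3,1}  Σf=1+1+1+1=4
n=16: 1·16 2·8 4·4 8·2 16·1  f→[1+1+1+1+1]=5
n=17: 1·17 17·1  f→[1+1]=2
[q^18] f(1)=1,f(2)=1,f(3)=1,f(6)=1,f(9)=1,f(18)=1 ⇒ 6
n=19: 1·19 19·1  f→[1+1]=2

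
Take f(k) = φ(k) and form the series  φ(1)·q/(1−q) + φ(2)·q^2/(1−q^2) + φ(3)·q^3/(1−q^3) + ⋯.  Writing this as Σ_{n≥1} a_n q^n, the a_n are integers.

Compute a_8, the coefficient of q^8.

n=8: 1·8 2·4 4·2 8·1  φ→[1+1+2+4]=8

a_8 = 8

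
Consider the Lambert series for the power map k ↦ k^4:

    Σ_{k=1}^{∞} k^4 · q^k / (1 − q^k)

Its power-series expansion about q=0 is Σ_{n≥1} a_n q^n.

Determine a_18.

[q^18] f(18)=104976,f(9)=6561,f(6)=1296,f(3)=81,f(2)=16,f(1)=1 ⇒ 112931

a_18 = 112931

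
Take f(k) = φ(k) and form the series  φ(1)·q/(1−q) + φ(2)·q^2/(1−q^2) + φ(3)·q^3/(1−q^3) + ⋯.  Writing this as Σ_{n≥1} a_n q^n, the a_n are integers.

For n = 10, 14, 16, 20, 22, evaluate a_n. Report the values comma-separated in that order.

[q^10] φ(10)=4,φ(5)=4,φ(2)=1,φ(1)=1 ⇒ 10
n=14: 1·14 2·7 7·2 14·1  φ→[1+1+6+6]=14
[q^16] φ(16)=8,φ(8)=4,φ(4)=2,φ(2)=1,φ(1)=1 ⇒ 16
q^20  k|20↦φ(k): 20:8 10:4 5:4 4:2 2:1 1:1  a_20=20
d|22:{1,2,11,22}  Σφ=1+1+10+10=22

10, 14, 16, 20, 22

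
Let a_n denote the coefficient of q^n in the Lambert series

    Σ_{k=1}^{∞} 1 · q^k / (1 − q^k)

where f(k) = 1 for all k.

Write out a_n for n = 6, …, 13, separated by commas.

d|6:{6,3,2,1}  Σf=1+1+1+1=4
q^7  k|7↦f(k): 7:1 1:1  a_7=2
n=8: 8·1 4·2 2·4 1·8  f→[1+1+1+1]=4
n=9: 9·1 3·3 1·9  f→[1+1+1]=3
q^10  k|10↦f(k): 1:1 2:1 5:1 10:1  a_10=4
[q^11] f(11)=1,f(1)=1 ⇒ 2
q^12  k|12↦f(k): 12:1 6:1 4:1 3:1 2:1 1:1  a_12=6
d|13:{13,1}  Σf=1+1=2

4, 2, 4, 3, 4, 2, 6, 2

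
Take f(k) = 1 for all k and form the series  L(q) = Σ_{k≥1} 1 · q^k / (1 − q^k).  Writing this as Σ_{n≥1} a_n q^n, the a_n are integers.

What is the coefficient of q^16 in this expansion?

a_16 = 5

[q^16] f(16)=1,f(8)=1,f(4)=1,f(2)=1,f(1)=1 ⇒ 5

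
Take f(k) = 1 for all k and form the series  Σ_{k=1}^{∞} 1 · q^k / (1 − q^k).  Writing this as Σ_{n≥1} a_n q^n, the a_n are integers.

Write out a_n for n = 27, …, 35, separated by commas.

4, 6, 2, 8, 2, 6, 4, 4, 4

d|27:{1,3,9,27}  Σf=1+1+1+1=4
d|28:{28,14,7,4,2,1}  Σf=1+1+1+1+1+1=6
d|29:{29,1}  Σf=1+1=2
q^30  k|30↦f(k): 30:1 15:1 10:1 6:1 5:1 3:1 2:1 1:1  a_30=8
[q^31] f(1)=1,f(31)=1 ⇒ 2
n=32: 1·32 2·16 4·8 8·4 16·2 32·1  f→[1+1+1+1+1+1]=6
q^33  k|33↦f(k): 33:1 11:1 3:1 1:1  a_33=4
q^34  k|34↦f(k): 34:1 17:1 2:1 1:1  a_34=4
[q^35] f(35)=1,f(7)=1,f(5)=1,f(1)=1 ⇒ 4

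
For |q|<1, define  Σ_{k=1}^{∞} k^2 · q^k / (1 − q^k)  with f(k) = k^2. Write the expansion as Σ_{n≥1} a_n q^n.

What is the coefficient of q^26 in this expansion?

a_26 = 850

[q^26] f(26)=676,f(13)=169,f(2)=4,f(1)=1 ⇒ 850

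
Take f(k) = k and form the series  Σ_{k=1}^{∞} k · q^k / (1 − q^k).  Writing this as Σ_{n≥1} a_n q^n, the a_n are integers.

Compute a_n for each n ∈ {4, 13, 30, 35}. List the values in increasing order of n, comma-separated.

q^4  k|4↦f(k): 4:4 2:2 1:1  a_4=7
[q^13] f(1)=1,f(13)=13 ⇒ 14
q^30  k|30↦f(k): 1:1 2:2 3:3 5:5 6:6 10:10 15:15 30:30  a_30=72
d|35:{35,7,5,1}  Σf=35+7+5+1=48

7, 14, 72, 48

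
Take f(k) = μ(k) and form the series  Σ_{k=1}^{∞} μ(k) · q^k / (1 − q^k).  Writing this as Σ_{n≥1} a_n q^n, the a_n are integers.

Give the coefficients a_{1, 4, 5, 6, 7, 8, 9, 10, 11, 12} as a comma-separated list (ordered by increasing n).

[q^1] μ(1)=1 ⇒ 1
q^4  k|4↦μ(k): 1:1 2:-1 4:0  a_4=0
n=5: 5·1 1·5  μ→[(-1)+1]=0
n=6: 6·1 3·2 2·3 1·6  μ→[1+(-1)+(-1)+1]=0
q^7  k|7↦μ(k): 7:-1 1:1  a_7=0
q^8  k|8↦μ(k): 8:0 4:0 2:-1 1:1  a_8=0
d|9:{9,3,1}  Σμ=0+(-1)+1=0
n=10: 1·10 2·5 5·2 10·1  μ→[1+(-1)+(-1)+1]=0
n=11: 11·1 1·11  μ→[(-1)+1]=0
[q^12] μ(1)=1,μ(2)=-1,μ(3)=-1,μ(4)=0,μ(6)=1,μ(12)=0 ⇒ 0

1, 0, 0, 0, 0, 0, 0, 0, 0, 0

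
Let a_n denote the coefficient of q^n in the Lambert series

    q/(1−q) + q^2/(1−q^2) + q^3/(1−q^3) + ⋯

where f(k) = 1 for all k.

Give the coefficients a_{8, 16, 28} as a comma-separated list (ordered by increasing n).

4, 5, 6

[q^8] f(8)=1,f(4)=1,f(2)=1,f(1)=1 ⇒ 4
d|16:{16,8,4,2,1}  Σf=1+1+1+1+1=5
q^28  k|28↦f(k): 28:1 14:1 7:1 4:1 2:1 1:1  a_28=6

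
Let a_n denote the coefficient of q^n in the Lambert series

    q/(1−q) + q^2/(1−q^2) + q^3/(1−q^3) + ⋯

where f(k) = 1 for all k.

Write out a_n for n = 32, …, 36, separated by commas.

q^32  k|32↦f(k): 1:1 2:1 4:1 8:1 16:1 32:1  a_32=6
n=33: 33·1 11·3 3·11 1·33  f→[1+1+1+1]=4
d|34:{34,17,2,1}  Σf=1+1+1+1=4
q^35  k|35↦f(k): 1:1 5:1 7:1 35:1  a_35=4
d|36:{1,2,3,4,6,9,12,18,36}  Σf=1+1+1+1+1+1+1+1+1=9

6, 4, 4, 4, 9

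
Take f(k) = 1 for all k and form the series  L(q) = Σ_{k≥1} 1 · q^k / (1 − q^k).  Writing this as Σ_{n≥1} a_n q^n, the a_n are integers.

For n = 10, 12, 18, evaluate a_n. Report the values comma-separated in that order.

4, 6, 6

d|10:{10,5,2,1}  Σf=1+1+1+1=4
d|12:{12,6,4,3,2,1}  Σf=1+1+1+1+1+1=6
[q^18] f(1)=1,f(2)=1,f(3)=1,f(6)=1,f(9)=1,f(18)=1 ⇒ 6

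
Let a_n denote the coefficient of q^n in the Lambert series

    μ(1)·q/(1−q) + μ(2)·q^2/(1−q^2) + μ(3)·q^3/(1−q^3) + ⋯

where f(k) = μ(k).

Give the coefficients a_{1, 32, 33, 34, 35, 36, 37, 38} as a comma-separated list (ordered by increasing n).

1, 0, 0, 0, 0, 0, 0, 0

d|1:{1}  Σμ=1=1
q^32  k|32↦μ(k): 1:1 2:-1 4:0 8:0 16:0 32:0  a_32=0
d|33:{33,11,3,1}  Σμ=1+(-1)+(-1)+1=0
q^34  k|34↦μ(k): 1:1 2:-1 17:-1 34:1  a_34=0
[q^35] μ(1)=1,μ(5)=-1,μ(7)=-1,μ(35)=1 ⇒ 0
n=36: 1·36 2·18 3·12 4·9 6·6 9·4 12·3 18·2 36·1  μ→[1+(-1)+(-1)+0+1+0+0+0+0]=0
q^37  k|37↦μ(k): 37:-1 1:1  a_37=0
d|38:{38,19,2,1}  Σμ=1+(-1)+(-1)+1=0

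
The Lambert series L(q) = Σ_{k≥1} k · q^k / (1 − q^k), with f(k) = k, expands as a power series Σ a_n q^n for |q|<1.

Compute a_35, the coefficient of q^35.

[q^35] f(35)=35,f(7)=7,f(5)=5,f(1)=1 ⇒ 48

a_35 = 48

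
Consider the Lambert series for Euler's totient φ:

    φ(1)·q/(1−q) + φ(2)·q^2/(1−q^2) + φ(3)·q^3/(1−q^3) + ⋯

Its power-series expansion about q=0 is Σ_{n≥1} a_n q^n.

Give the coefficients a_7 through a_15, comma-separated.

d|7:{1,7}  Σφ=1+6=7
d|8:{8,4,2,1}  Σφ=4+2+1+1=8
n=9: 9·1 3·3 1·9  φ→[6+2+1]=9
q^10  k|10↦φ(k): 10:4 5:4 2:1 1:1  a_10=10
d|11:{1,11}  Σφ=1+10=11
d|12:{12,6,4,3,2,1}  Σφ=4+2+2+2+1+1=12
q^13  k|13↦φ(k): 1:1 13:12  a_13=13
n=14: 1·14 2·7 7·2 14·1  φ→[1+1+6+6]=14
q^15  k|15↦φ(k): 15:8 5:4 3:2 1:1  a_15=15

7, 8, 9, 10, 11, 12, 13, 14, 15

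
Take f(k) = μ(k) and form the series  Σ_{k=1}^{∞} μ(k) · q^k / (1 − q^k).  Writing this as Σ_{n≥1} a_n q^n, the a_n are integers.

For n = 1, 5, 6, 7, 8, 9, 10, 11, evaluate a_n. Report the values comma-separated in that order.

1, 0, 0, 0, 0, 0, 0, 0

q^1  k|1↦μ(k): 1:1  a_1=1
n=5: 1·5 5·1  μ→[1+(-1)]=0
q^6  k|6↦μ(k): 6:1 3:-1 2:-1 1:1  a_6=0
d|7:{1,7}  Σμ=1+(-1)=0
q^8  k|8↦μ(k): 8:0 4:0 2:-1 1:1  a_8=0
n=9: 9·1 3·3 1·9  μ→[0+(-1)+1]=0
d|10:{10,5,2,1}  Σμ=1+(-1)+(-1)+1=0
q^11  k|11↦μ(k): 11:-1 1:1  a_11=0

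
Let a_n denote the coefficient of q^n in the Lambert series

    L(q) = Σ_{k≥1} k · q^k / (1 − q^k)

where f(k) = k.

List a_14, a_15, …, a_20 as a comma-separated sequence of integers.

n=14: 1·14 2·7 7·2 14·1  f→[1+2+7+14]=24
[q^15] f(1)=1,f(3)=3,f(5)=5,f(15)=15 ⇒ 24
[q^16] f(1)=1,f(2)=2,f(4)=4,f(8)=8,f(16)=16 ⇒ 31
q^17  k|17↦f(k): 1:1 17:17  a_17=18
[q^18] f(18)=18,f(9)=9,f(6)=6,f(3)=3,f(2)=2,f(1)=1 ⇒ 39
[q^19] f(19)=19,f(1)=1 ⇒ 20
q^20  k|20↦f(k): 1:1 2:2 4:4 5:5 10:10 20:20  a_20=42

24, 24, 31, 18, 39, 20, 42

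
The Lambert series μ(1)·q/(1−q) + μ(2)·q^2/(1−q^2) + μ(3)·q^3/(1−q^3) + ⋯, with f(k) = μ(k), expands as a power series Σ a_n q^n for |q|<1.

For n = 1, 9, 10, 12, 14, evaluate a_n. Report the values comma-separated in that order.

n=1: 1·1  μ→[1]=1
[q^9] μ(1)=1,μ(3)=-1,μ(9)=0 ⇒ 0
n=10: 1·10 2·5 5·2 10·1  μ→[1+(-1)+(-1)+1]=0
d|12:{1,2,3,4,6,12}  Σμ=1+(-1)+(-1)+0+1+0=0
d|14:{14,7,2,1}  Σμ=1+(-1)+(-1)+1=0

1, 0, 0, 0, 0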